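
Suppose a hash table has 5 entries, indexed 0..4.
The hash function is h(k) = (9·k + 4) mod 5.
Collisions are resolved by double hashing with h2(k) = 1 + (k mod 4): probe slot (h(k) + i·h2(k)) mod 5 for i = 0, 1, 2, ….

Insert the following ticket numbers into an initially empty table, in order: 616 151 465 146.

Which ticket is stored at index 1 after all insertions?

616 hashes to 3; slot 3 is free -> place at 3.
151 hashes to 3, h2=4; 3 taken -> place at 2.
465 hashes to 4; slot 4 is free -> place at 4.
146 hashes to 3, h2=3; 3 taken -> place at 1.
Table: [-, 146, 151, 616, 465]

146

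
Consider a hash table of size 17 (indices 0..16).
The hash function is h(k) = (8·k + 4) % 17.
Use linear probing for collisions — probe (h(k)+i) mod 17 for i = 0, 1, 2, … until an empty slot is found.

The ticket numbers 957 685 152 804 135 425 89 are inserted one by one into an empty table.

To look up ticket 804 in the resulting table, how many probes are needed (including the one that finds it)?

Insert 957: h=10, slot 10 empty → index 10.
Insert 685: h=10, slot 10 occupied → index 11.
Insert 152: h=13, slot 13 empty → index 13.
Insert 804: h=10, slots 10,11 occupied → index 12.
Insert 135: h=13, slot 13 occupied → index 14.
Insert 425: h=4, slot 4 empty → index 4.
Insert 89: h=2, slot 2 empty → index 2.
Table: [., ., 89, ., 425, ., ., ., ., ., 957, 685, 804, 152, 135, ., .]
Lookup 804: h=10, probe 10,11,12 → found at 12.

3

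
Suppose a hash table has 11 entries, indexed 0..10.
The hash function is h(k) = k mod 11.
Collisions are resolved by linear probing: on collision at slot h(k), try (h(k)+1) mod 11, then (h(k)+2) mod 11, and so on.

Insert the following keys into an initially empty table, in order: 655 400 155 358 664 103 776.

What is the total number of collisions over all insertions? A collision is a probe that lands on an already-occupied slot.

Insert 655: h=6, slot 6 empty → index 6.
Insert 400: h=4, slot 4 empty → index 4.
Insert 155: h=1, slot 1 empty → index 1.
Insert 358: h=6, slot 6 occupied → index 7.
Insert 664: h=4, slot 4 occupied → index 5.
Insert 103: h=4, slots 4,5,6,7 occupied → index 8.
Insert 776: h=6, slots 6,7,8 occupied → index 9.
Table: [_, 155, _, _, 400, 664, 655, 358, 103, 776, _]

9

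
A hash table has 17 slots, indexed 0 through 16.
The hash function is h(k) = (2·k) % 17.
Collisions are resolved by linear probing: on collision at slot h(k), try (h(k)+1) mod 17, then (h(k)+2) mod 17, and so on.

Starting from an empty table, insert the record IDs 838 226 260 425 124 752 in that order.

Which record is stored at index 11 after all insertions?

226

838 hashes to 10; slot 10 is free -> place at 10.
226 hashes to 10; 10 taken -> place at 11.
260 hashes to 10; 10,11 taken -> place at 12.
425 hashes to 0; slot 0 is free -> place at 0.
124 hashes to 10; 10,11,12 taken -> place at 13.
752 hashes to 8; slot 8 is free -> place at 8.
Table: [425, _, _, _, _, _, _, _, 752, _, 838, 226, 260, 124, _, _, _]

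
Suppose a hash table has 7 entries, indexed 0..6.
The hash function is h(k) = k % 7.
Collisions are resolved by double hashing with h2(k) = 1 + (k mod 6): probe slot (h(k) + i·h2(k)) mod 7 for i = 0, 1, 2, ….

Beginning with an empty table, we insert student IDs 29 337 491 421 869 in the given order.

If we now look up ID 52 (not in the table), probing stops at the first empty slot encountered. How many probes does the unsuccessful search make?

Insert 29: h=1, slot 1 empty → index 1.
Insert 337: h=1, h2=2, slot 1 occupied → index 3.
Insert 491: h=1, h2=6, slot 1 occupied → index 0.
Insert 421: h=1, h2=2, slots 1,3 occupied → index 5.
Insert 869: h=1, h2=6, slots 1,0 occupied → index 6.
Table: [491, 29, —, 337, —, 421, 869]
Lookup 52: h=3, h2=5, probe 3,1,6,4 → slot 4 empty, not found.

4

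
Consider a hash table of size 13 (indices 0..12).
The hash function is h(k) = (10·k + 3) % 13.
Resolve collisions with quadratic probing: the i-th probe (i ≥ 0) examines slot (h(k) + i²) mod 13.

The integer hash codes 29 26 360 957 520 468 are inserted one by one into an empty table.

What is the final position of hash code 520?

4

Insert 29: h=7, slot 7 empty => index 7.
Insert 26: h=3, slot 3 empty => index 3.
Insert 360: h=2, slot 2 empty => index 2.
Insert 957: h=5, slot 5 empty => index 5.
Insert 520: h=3, slot 3 occupied => index 4.
Insert 468: h=3, slots 3,4,7 occupied => index 12.
Table: [_, _, 360, 26, 520, 957, _, 29, _, _, _, _, 468]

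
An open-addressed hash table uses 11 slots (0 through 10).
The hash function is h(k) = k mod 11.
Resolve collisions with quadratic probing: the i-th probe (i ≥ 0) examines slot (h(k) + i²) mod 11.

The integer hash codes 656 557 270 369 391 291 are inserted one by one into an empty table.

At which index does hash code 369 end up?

656 hashes to 7; slot 7 is free → place at 7.
557 hashes to 7; 7 taken → place at 8.
270 hashes to 6; slot 6 is free → place at 6.
369 hashes to 6; 6,7 taken → place at 10.
391 hashes to 6; 6,7,10 taken → place at 4.
291 hashes to 5; slot 5 is free → place at 5.
Table: [—, —, —, —, 391, 291, 270, 656, 557, —, 369]

10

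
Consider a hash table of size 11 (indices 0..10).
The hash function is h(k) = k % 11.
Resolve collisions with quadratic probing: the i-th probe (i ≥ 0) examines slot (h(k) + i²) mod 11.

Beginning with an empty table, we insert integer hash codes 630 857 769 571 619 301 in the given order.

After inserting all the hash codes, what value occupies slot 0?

769

630: h=3 → slot 3
857: h=10 → slot 10
769: h=10, probe 10,0 → slot 0
571: h=10, probe 10,0,3,8 → slot 8
619: h=3, probe 3,4 → slot 4
301: h=4, probe 4,5 → slot 5
Table: [769, -, -, 630, 619, 301, -, -, 571, -, 857]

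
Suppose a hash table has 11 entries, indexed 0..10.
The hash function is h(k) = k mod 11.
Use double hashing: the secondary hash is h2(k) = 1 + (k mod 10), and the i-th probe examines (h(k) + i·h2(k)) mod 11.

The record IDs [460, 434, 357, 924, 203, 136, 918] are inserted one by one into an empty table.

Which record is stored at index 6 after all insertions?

460: h=9 → slot 9
434: h=5 → slot 5
357: h=5, h2=8, probe 5,2 → slot 2
924: h=0 → slot 0
203: h=5, h2=4, probe 5,9,2,6 → slot 6
136: h=4 → slot 4
918: h=5, h2=9, probe 5,3 → slot 3
Table: [924, -, 357, 918, 136, 434, 203, -, -, 460, -]

203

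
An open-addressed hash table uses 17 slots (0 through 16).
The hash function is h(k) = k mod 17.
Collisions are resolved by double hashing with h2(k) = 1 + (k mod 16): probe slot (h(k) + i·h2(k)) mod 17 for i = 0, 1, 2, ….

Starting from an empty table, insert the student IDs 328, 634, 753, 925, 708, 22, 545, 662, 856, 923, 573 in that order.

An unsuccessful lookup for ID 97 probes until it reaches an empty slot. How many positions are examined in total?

2

328 hashes to 5; slot 5 is free -> place at 5.
634 hashes to 5, h2=11; 5 taken -> place at 16.
753 hashes to 5, h2=2; 5 taken -> place at 7.
925 hashes to 7, h2=14; 7 taken -> place at 4.
708 hashes to 11; slot 11 is free -> place at 11.
22 hashes to 5, h2=7; 5 taken -> place at 12.
545 hashes to 1; slot 1 is free -> place at 1.
662 hashes to 16, h2=7; 16 taken -> place at 6.
856 hashes to 6, h2=9; 6 taken -> place at 15.
923 hashes to 5, h2=12; 5 taken -> place at 0.
573 hashes to 12, h2=14; 12 taken -> place at 9.
Table: [923, 545, _, _, 925, 328, 662, 753, _, 573, _, 708, 22, _, _, 856, 634]
Lookup 97: h=12, h2=2, probe 12,14 → slot 14 empty, not found.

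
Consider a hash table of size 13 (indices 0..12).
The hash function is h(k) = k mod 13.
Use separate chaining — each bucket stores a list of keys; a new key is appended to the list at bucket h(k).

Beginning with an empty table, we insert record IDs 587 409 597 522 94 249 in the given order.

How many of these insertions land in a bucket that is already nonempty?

Insert 587: h=2, bucket 2 empty → new chain.
Insert 409: h=6, bucket 6 empty → new chain.
Insert 597: h=12, bucket 12 empty → new chain.
Insert 522: h=2, bucket 2 nonempty → append to chain.
Insert 94: h=3, bucket 3 empty → new chain.
Insert 249: h=2, bucket 2 nonempty → append to chain.
Final buckets:
0: ∅
1: ∅
2: 587 -> 522 -> 249
3: 94
4: ∅
5: ∅
6: 409
7: ∅
8: ∅
9: ∅
10: ∅
11: ∅
12: 597

2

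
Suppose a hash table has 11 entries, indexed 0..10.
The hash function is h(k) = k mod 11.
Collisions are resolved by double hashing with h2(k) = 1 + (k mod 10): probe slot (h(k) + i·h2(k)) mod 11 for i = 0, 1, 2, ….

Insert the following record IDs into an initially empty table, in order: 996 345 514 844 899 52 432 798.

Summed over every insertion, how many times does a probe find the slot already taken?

996: h=6 → slot 6
345: h=4 → slot 4
514: h=8 → slot 8
844: h=8, h2=5, probe 8,2 → slot 2
899: h=8, h2=10, probe 8,7 → slot 7
52: h=8, h2=3, probe 8,0 → slot 0
432: h=3 → slot 3
798: h=6, h2=9, probe 6,4,2,0,9 → slot 9
Table: [52, ∅, 844, 432, 345, ∅, 996, 899, 514, 798, ∅]

7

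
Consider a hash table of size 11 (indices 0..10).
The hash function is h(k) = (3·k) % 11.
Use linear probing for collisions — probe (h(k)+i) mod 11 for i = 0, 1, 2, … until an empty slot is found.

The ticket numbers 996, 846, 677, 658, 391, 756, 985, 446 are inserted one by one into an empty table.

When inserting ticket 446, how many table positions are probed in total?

996: h=7 => slot 7
846: h=8 => slot 8
677: h=7, probe 7,8,9 => slot 9
658: h=5 => slot 5
391: h=7, probe 7,8,9,10 => slot 10
756: h=2 => slot 2
985: h=7, probe 7,8,9,10,0 => slot 0
446: h=7, probe 7,8,9,10,0,1 => slot 1
Table: [985, 446, 756, _, _, 658, _, 996, 846, 677, 391]

6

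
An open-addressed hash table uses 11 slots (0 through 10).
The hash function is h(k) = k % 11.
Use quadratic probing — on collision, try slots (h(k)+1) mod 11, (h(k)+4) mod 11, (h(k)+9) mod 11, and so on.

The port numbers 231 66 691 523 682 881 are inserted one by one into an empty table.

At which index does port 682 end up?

4

Insert 231: h=0, slot 0 empty -> index 0.
Insert 66: h=0, slot 0 occupied -> index 1.
Insert 691: h=9, slot 9 empty -> index 9.
Insert 523: h=6, slot 6 empty -> index 6.
Insert 682: h=0, slots 0,1 occupied -> index 4.
Insert 881: h=1, slot 1 occupied -> index 2.
Table: [231, 66, 881, -, 682, -, 523, -, -, 691, -]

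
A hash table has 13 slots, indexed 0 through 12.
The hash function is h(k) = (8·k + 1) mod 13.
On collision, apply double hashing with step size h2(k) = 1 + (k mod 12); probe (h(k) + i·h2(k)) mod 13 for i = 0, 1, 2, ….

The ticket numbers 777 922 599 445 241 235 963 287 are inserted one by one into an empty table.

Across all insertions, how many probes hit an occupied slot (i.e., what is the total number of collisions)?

777: h=3 => slot 3
922: h=6 => slot 6
599: h=9 => slot 9
445: h=12 => slot 12
241: h=5 => slot 5
235: h=9, h2=8, probe 9,4 => slot 4
963: h=9, h2=4, probe 9,0 => slot 0
287: h=9, h2=12, probe 9,8 => slot 8
Table: [963, _, _, 777, 235, 241, 922, _, 287, 599, _, _, 445]

3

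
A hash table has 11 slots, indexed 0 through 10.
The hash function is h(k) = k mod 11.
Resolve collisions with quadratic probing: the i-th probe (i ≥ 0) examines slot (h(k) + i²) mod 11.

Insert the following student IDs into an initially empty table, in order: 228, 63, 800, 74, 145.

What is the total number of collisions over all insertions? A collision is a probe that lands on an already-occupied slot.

6

228: h=8 -> slot 8
63: h=8, probe 8,9 -> slot 9
800: h=8, probe 8,9,1 -> slot 1
74: h=8, probe 8,9,1,6 -> slot 6
145: h=2 -> slot 2
Table: [—, 800, 145, —, —, —, 74, —, 228, 63, —]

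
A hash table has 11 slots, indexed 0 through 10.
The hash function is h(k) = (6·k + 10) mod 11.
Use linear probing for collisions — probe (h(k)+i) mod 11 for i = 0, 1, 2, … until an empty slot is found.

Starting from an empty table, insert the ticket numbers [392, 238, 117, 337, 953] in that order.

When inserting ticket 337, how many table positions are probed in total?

4

392 hashes to 8; slot 8 is free => place at 8.
238 hashes to 8; 8 taken => place at 9.
117 hashes to 8; 8,9 taken => place at 10.
337 hashes to 8; 8,9,10 taken => place at 0.
953 hashes to 8; 8,9,10,0 taken => place at 1.
Table: [337, 953, ., ., ., ., ., ., 392, 238, 117]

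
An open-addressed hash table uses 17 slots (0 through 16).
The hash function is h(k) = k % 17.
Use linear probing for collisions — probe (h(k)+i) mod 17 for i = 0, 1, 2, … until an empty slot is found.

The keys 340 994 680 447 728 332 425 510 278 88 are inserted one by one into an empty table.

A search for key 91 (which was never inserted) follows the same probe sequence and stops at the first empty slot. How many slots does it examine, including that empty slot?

2

Insert 340: h=0, slot 0 empty -> index 0.
Insert 994: h=8, slot 8 empty -> index 8.
Insert 680: h=0, slot 0 occupied -> index 1.
Insert 447: h=5, slot 5 empty -> index 5.
Insert 728: h=14, slot 14 empty -> index 14.
Insert 332: h=9, slot 9 empty -> index 9.
Insert 425: h=0, slots 0,1 occupied -> index 2.
Insert 510: h=0, slots 0,1,2 occupied -> index 3.
Insert 278: h=6, slot 6 empty -> index 6.
Insert 88: h=3, slot 3 occupied -> index 4.
Table: [340, 680, 425, 510, 88, 447, 278, -, 994, 332, -, -, -, -, 728, -, -]
Lookup 91: h=6, probe 6,7 → slot 7 empty, not found.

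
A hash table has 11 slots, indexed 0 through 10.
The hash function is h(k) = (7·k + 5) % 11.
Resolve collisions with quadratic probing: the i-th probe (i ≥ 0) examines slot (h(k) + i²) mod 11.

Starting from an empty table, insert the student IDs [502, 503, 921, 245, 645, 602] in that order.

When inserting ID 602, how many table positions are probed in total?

502 hashes to 10; slot 10 is free → place at 10.
503 hashes to 6; slot 6 is free → place at 6.
921 hashes to 6; 6 taken → place at 7.
245 hashes to 4; slot 4 is free → place at 4.
645 hashes to 10; 10 taken → place at 0.
602 hashes to 6; 6,7,10,4,0 taken → place at 9.
Table: [645, _, _, _, 245, _, 503, 921, _, 602, 502]

6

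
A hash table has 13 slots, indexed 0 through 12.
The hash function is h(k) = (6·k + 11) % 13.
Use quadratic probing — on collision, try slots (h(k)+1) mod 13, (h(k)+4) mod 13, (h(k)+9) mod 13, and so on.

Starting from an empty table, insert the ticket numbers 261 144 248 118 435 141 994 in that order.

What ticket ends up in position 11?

994

Insert 261: h=4, slot 4 empty → index 4.
Insert 144: h=4, slot 4 occupied → index 5.
Insert 248: h=4, slots 4,5 occupied → index 8.
Insert 118: h=4, slots 4,5,8 occupied → index 0.
Insert 435: h=8, slot 8 occupied → index 9.
Insert 141: h=12, slot 12 empty → index 12.
Insert 994: h=8, slots 8,9,12,4 occupied → index 11.
Table: [118, —, —, —, 261, 144, —, —, 248, 435, —, 994, 141]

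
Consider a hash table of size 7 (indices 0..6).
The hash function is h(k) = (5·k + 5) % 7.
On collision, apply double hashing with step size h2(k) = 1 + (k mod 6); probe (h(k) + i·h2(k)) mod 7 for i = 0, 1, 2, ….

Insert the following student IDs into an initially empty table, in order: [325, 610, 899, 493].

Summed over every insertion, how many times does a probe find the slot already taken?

2

Insert 325: h=6, slot 6 empty => index 6.
Insert 610: h=3, slot 3 empty => index 3.
Insert 899: h=6, h2=6, slot 6 occupied => index 5.
Insert 493: h=6, h2=2, slot 6 occupied => index 1.
Table: [., 493, ., 610, ., 899, 325]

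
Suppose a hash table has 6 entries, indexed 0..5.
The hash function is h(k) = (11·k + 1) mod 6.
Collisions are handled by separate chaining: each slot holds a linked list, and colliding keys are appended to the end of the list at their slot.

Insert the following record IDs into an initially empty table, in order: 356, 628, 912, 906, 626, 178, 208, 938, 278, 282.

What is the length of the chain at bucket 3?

Insert 356: h=5, bucket 5 empty -> new chain.
Insert 628: h=3, bucket 3 empty -> new chain.
Insert 912: h=1, bucket 1 empty -> new chain.
Insert 906: h=1, bucket 1 nonempty -> append to chain.
Insert 626: h=5, bucket 5 nonempty -> append to chain.
Insert 178: h=3, bucket 3 nonempty -> append to chain.
Insert 208: h=3, bucket 3 nonempty -> append to chain.
Insert 938: h=5, bucket 5 nonempty -> append to chain.
Insert 278: h=5, bucket 5 nonempty -> append to chain.
Insert 282: h=1, bucket 1 nonempty -> append to chain.
Final buckets:
0: .
1: 912 -> 906 -> 282
2: .
3: 628 -> 178 -> 208
4: .
5: 356 -> 626 -> 938 -> 278

3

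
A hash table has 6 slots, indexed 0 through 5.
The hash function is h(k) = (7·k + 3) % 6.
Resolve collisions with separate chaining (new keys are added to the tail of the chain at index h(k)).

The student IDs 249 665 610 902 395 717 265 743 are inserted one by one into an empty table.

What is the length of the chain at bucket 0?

249 → bucket 0
665 → bucket 2
610 → bucket 1
902 → bucket 5
395 → bucket 2 (collision)
717 → bucket 0 (collision)
265 → bucket 4
743 → bucket 2 (collision)
Final buckets:
0: 249 -> 717
1: 610
2: 665 -> 395 -> 743
3: -
4: 265
5: 902

2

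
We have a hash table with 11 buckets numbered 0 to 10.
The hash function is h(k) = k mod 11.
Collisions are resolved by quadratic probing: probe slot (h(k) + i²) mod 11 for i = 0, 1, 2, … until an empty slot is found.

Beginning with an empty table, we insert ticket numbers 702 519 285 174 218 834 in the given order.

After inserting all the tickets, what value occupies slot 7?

702: h=9 => slot 9
519: h=2 => slot 2
285: h=10 => slot 10
174: h=9, probe 9,10,2,7 => slot 7
218: h=9, probe 9,10,2,7,3 => slot 3
834: h=9, probe 9,10,2,7,3,1 => slot 1
Table: [∅, 834, 519, 218, ∅, ∅, ∅, 174, ∅, 702, 285]

174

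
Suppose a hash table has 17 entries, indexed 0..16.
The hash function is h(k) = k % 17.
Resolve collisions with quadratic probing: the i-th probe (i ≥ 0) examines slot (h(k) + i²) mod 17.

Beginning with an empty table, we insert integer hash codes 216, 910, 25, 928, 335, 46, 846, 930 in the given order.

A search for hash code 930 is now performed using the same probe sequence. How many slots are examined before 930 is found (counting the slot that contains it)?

216: h=12 => slot 12
910: h=9 => slot 9
25: h=8 => slot 8
928: h=10 => slot 10
335: h=12, probe 12,13 => slot 13
46: h=12, probe 12,13,16 => slot 16
846: h=13, probe 13,14 => slot 14
930: h=12, probe 12,13,16,4 => slot 4
Table: [-, -, -, -, 930, -, -, -, 25, 910, 928, -, 216, 335, 846, -, 46]
Lookup 930: h=12, probe 12,13,16,4 → found at 4.

4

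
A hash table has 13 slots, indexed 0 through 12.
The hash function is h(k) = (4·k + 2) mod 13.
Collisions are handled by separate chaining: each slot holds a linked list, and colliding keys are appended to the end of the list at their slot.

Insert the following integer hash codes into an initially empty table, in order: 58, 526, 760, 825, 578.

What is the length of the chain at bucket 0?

5

Insert 58: h=0, bucket 0 empty → new chain.
Insert 526: h=0, bucket 0 nonempty → append to chain.
Insert 760: h=0, bucket 0 nonempty → append to chain.
Insert 825: h=0, bucket 0 nonempty → append to chain.
Insert 578: h=0, bucket 0 nonempty → append to chain.
Final buckets:
0: 58 -> 526 -> 760 -> 825 -> 578
1: .
2: .
3: .
4: .
5: .
6: .
7: .
8: .
9: .
10: .
11: .
12: .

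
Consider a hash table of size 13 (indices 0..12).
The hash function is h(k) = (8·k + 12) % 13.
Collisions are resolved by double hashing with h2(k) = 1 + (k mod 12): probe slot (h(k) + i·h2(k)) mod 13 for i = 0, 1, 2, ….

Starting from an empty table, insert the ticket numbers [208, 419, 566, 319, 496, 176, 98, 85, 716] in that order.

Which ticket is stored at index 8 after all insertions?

208: h=12 => slot 12
419: h=10 => slot 10
566: h=3 => slot 3
319: h=3, h2=8, probe 3,11 => slot 11
496: h=2 => slot 2
176: h=3, h2=9, probe 3,12,8 => slot 8
98: h=3, h2=3, probe 3,6 => slot 6
85: h=3, h2=2, probe 3,5 => slot 5
716: h=7 => slot 7
Table: [., ., 496, 566, ., 85, 98, 716, 176, ., 419, 319, 208]

176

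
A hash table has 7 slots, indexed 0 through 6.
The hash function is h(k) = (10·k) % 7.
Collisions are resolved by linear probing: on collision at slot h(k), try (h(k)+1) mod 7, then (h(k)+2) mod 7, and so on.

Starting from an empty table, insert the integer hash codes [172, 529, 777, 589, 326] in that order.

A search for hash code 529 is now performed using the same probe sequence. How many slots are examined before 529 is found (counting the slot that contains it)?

Insert 172: h=5, slot 5 empty => index 5.
Insert 529: h=5, slot 5 occupied => index 6.
Insert 777: h=0, slot 0 empty => index 0.
Insert 589: h=3, slot 3 empty => index 3.
Insert 326: h=5, slots 5,6,0 occupied => index 1.
Table: [777, 326, ∅, 589, ∅, 172, 529]
Lookup 529: h=5, probe 5,6 → found at 6.

2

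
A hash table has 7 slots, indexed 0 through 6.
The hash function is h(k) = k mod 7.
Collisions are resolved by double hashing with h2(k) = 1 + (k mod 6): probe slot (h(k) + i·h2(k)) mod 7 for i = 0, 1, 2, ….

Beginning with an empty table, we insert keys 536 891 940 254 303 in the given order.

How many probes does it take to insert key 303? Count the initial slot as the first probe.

2

536: h=4 -> slot 4
891: h=2 -> slot 2
940: h=2, h2=5, probe 2,0 -> slot 0
254: h=2, h2=3, probe 2,5 -> slot 5
303: h=2, h2=4, probe 2,6 -> slot 6
Table: [940, -, 891, -, 536, 254, 303]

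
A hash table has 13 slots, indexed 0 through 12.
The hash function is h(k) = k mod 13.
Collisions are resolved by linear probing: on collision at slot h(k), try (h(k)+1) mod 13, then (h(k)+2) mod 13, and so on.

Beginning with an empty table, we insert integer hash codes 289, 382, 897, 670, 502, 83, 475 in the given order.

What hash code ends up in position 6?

289: h=3 -> slot 3
382: h=5 -> slot 5
897: h=0 -> slot 0
670: h=7 -> slot 7
502: h=8 -> slot 8
83: h=5, probe 5,6 -> slot 6
475: h=7, probe 7,8,9 -> slot 9
Table: [897, —, —, 289, —, 382, 83, 670, 502, 475, —, —, —]

83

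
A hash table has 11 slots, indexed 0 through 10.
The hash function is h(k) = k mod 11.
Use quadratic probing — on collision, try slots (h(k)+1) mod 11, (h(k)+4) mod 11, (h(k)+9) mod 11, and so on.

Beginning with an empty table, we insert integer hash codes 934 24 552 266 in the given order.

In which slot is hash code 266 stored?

6

934 hashes to 10; slot 10 is free → place at 10.
24 hashes to 2; slot 2 is free → place at 2.
552 hashes to 2; 2 taken → place at 3.
266 hashes to 2; 2,3 taken → place at 6.
Table: [., ., 24, 552, ., ., 266, ., ., ., 934]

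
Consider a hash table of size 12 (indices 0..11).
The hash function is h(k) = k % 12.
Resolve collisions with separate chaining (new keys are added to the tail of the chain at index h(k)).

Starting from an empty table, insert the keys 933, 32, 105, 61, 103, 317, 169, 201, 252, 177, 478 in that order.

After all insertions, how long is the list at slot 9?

4

Insert 933: h=9, bucket 9 empty → new chain.
Insert 32: h=8, bucket 8 empty → new chain.
Insert 105: h=9, bucket 9 nonempty → append to chain.
Insert 61: h=1, bucket 1 empty → new chain.
Insert 103: h=7, bucket 7 empty → new chain.
Insert 317: h=5, bucket 5 empty → new chain.
Insert 169: h=1, bucket 1 nonempty → append to chain.
Insert 201: h=9, bucket 9 nonempty → append to chain.
Insert 252: h=0, bucket 0 empty → new chain.
Insert 177: h=9, bucket 9 nonempty → append to chain.
Insert 478: h=10, bucket 10 empty → new chain.
Final buckets:
0: 252
1: 61 -> 169
2: —
3: —
4: —
5: 317
6: —
7: 103
8: 32
9: 933 -> 105 -> 201 -> 177
10: 478
11: —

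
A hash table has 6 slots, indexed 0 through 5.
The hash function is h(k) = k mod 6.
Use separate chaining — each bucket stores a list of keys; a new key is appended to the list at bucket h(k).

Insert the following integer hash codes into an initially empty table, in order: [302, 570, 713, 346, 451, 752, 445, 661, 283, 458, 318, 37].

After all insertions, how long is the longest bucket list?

302 → bucket 2
570 → bucket 0
713 → bucket 5
346 → bucket 4
451 → bucket 1
752 → bucket 2 (collision)
445 → bucket 1 (collision)
661 → bucket 1 (collision)
283 → bucket 1 (collision)
458 → bucket 2 (collision)
318 → bucket 0 (collision)
37 → bucket 1 (collision)
Final buckets:
0: 570 -> 318
1: 451 -> 445 -> 661 -> 283 -> 37
2: 302 -> 752 -> 458
3: -
4: 346
5: 713

5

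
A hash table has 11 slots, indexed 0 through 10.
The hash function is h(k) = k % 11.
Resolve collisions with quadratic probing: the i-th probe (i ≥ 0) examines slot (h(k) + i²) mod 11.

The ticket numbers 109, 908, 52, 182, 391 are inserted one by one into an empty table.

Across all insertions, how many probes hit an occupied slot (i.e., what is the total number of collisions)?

Insert 109: h=10, slot 10 empty -> index 10.
Insert 908: h=6, slot 6 empty -> index 6.
Insert 52: h=8, slot 8 empty -> index 8.
Insert 182: h=6, slot 6 occupied -> index 7.
Insert 391: h=6, slots 6,7,10 occupied -> index 4.
Table: [_, _, _, _, 391, _, 908, 182, 52, _, 109]

4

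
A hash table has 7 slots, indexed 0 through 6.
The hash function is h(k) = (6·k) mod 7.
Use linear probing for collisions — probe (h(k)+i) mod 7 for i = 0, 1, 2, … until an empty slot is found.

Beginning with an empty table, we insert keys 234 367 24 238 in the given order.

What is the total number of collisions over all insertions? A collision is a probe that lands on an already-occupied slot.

234 hashes to 4; slot 4 is free → place at 4.
367 hashes to 4; 4 taken → place at 5.
24 hashes to 4; 4,5 taken → place at 6.
238 hashes to 0; slot 0 is free → place at 0.
Table: [238, —, —, —, 234, 367, 24]

3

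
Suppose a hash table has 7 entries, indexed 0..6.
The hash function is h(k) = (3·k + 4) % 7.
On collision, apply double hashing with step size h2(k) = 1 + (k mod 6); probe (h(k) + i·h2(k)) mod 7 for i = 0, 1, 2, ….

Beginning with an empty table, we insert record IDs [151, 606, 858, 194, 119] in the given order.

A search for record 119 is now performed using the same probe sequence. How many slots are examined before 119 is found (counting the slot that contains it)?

4

151 hashes to 2; slot 2 is free -> place at 2.
606 hashes to 2, h2=1; 2 taken -> place at 3.
858 hashes to 2, h2=1; 2,3 taken -> place at 4.
194 hashes to 5; slot 5 is free -> place at 5.
119 hashes to 4, h2=6; 4,3,2 taken -> place at 1.
Table: [_, 119, 151, 606, 858, 194, _]
Lookup 119: h=4, h2=6, probe 4,3,2,1 → found at 1.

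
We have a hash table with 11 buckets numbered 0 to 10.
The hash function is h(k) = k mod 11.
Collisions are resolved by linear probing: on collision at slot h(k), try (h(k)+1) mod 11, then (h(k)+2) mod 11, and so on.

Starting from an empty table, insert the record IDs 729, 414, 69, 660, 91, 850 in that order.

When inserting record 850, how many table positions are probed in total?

4

Insert 729: h=3, slot 3 empty → index 3.
Insert 414: h=7, slot 7 empty → index 7.
Insert 69: h=3, slot 3 occupied → index 4.
Insert 660: h=0, slot 0 empty → index 0.
Insert 91: h=3, slots 3,4 occupied → index 5.
Insert 850: h=3, slots 3,4,5 occupied → index 6.
Table: [660, _, _, 729, 69, 91, 850, 414, _, _, _]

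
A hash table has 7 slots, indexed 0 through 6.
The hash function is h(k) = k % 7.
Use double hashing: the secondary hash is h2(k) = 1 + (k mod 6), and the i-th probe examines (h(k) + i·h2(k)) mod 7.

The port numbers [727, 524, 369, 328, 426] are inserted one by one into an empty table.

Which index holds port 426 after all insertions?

727: h=6 → slot 6
524: h=6, h2=3, probe 6,2 → slot 2
369: h=5 → slot 5
328: h=6, h2=5, probe 6,4 → slot 4
426: h=6, h2=1, probe 6,0 → slot 0
Table: [426, —, 524, —, 328, 369, 727]

0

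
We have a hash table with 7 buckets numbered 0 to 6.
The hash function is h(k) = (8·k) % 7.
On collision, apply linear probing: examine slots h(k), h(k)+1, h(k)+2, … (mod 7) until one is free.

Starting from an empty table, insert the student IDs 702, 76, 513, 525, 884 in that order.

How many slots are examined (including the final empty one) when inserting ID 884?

702 hashes to 2; slot 2 is free -> place at 2.
76 hashes to 6; slot 6 is free -> place at 6.
513 hashes to 2; 2 taken -> place at 3.
525 hashes to 0; slot 0 is free -> place at 0.
884 hashes to 2; 2,3 taken -> place at 4.
Table: [525, —, 702, 513, 884, —, 76]

3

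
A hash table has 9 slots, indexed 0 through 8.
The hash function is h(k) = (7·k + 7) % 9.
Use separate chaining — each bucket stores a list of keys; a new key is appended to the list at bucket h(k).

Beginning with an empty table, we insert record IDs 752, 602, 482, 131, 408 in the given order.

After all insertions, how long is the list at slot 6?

Insert 752: h=6, bucket 6 empty → new chain.
Insert 602: h=0, bucket 0 empty → new chain.
Insert 482: h=6, bucket 6 nonempty → append to chain.
Insert 131: h=6, bucket 6 nonempty → append to chain.
Insert 408: h=1, bucket 1 empty → new chain.
Final buckets:
0: 602
1: 408
2: —
3: —
4: —
5: —
6: 752 -> 482 -> 131
7: —
8: —

3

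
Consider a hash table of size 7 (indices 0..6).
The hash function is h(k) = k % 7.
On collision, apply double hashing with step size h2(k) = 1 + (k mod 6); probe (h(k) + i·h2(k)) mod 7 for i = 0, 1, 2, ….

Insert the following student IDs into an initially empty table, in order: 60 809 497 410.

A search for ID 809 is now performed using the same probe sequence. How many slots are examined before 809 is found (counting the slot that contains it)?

60 hashes to 4; slot 4 is free → place at 4.
809 hashes to 4, h2=6; 4 taken → place at 3.
497 hashes to 0; slot 0 is free → place at 0.
410 hashes to 4, h2=3; 4,0,3 taken → place at 6.
Table: [497, ∅, ∅, 809, 60, ∅, 410]
Lookup 809: h=4, h2=6, probe 4,3 → found at 3.

2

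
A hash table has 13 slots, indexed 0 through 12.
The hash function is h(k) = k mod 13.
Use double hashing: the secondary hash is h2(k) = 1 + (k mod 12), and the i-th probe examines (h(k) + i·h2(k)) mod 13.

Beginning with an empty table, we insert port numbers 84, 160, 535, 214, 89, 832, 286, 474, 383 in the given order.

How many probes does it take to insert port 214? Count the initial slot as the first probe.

84: h=6 -> slot 6
160: h=4 -> slot 4
535: h=2 -> slot 2
214: h=6, h2=11, probe 6,4,2,0 -> slot 0
89: h=11 -> slot 11
832: h=0, h2=5, probe 0,5 -> slot 5
286: h=0, h2=11, probe 0,11,9 -> slot 9
474: h=6, h2=7, probe 6,0,7 -> slot 7
383: h=6, h2=12, probe 6,5,4,3 -> slot 3
Table: [214, _, 535, 383, 160, 832, 84, 474, _, 286, _, 89, _]

4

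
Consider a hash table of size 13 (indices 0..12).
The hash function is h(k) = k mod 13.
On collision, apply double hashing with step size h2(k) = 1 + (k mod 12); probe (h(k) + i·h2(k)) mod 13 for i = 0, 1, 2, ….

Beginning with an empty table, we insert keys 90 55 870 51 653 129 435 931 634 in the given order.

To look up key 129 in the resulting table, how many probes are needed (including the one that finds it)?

90 hashes to 12; slot 12 is free → place at 12.
55 hashes to 3; slot 3 is free → place at 3.
870 hashes to 12, h2=7; 12 taken → place at 6.
51 hashes to 12, h2=4; 12,3 taken → place at 7.
653 hashes to 3, h2=6; 3 taken → place at 9.
129 hashes to 12, h2=10; 12,9,6,3 taken → place at 0.
435 hashes to 6, h2=4; 6 taken → place at 10.
931 hashes to 8; slot 8 is free → place at 8.
634 hashes to 10, h2=11; 10,8,6 taken → place at 4.
Table: [129, ∅, ∅, 55, 634, ∅, 870, 51, 931, 653, 435, ∅, 90]
Lookup 129: h=12, h2=10, probe 12,9,6,3,0 → found at 0.

5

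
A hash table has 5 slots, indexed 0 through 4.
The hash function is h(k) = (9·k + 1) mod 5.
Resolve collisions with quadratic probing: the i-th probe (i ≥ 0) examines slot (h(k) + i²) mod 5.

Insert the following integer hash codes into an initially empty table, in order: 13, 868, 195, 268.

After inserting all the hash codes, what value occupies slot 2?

13: h=3 => slot 3
868: h=3, probe 3,4 => slot 4
195: h=1 => slot 1
268: h=3, probe 3,4,2 => slot 2
Table: [_, 195, 268, 13, 868]

268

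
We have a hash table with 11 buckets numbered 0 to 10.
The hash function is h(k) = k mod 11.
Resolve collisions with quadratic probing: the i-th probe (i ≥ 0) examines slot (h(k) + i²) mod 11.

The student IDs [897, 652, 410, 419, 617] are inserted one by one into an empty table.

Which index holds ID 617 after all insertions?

2

897: h=6 -> slot 6
652: h=3 -> slot 3
410: h=3, probe 3,4 -> slot 4
419: h=1 -> slot 1
617: h=1, probe 1,2 -> slot 2
Table: [—, 419, 617, 652, 410, —, 897, —, —, —, —]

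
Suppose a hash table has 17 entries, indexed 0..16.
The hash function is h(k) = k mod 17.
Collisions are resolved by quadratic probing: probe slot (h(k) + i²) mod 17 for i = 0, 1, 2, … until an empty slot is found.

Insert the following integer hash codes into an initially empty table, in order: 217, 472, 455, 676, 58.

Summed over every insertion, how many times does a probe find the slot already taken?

217 hashes to 13; slot 13 is free → place at 13.
472 hashes to 13; 13 taken → place at 14.
455 hashes to 13; 13,14 taken → place at 0.
676 hashes to 13; 13,14,0 taken → place at 5.
58 hashes to 7; slot 7 is free → place at 7.
Table: [455, -, -, -, -, 676, -, 58, -, -, -, -, -, 217, 472, -, -]

6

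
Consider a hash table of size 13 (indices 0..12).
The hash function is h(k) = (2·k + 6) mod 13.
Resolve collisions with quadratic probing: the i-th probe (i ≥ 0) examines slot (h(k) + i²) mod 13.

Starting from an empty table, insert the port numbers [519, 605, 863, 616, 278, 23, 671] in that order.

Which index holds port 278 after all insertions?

6

519 hashes to 4; slot 4 is free => place at 4.
605 hashes to 7; slot 7 is free => place at 7.
863 hashes to 3; slot 3 is free => place at 3.
616 hashes to 3; 3,4,7 taken => place at 12.
278 hashes to 3; 3,4,7,12 taken => place at 6.
23 hashes to 0; slot 0 is free => place at 0.
671 hashes to 9; slot 9 is free => place at 9.
Table: [23, _, _, 863, 519, _, 278, 605, _, 671, _, _, 616]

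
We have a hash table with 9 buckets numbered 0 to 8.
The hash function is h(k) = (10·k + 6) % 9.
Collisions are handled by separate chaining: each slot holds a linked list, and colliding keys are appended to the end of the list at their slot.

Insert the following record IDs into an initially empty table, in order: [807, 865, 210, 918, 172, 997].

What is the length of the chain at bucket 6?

1

807 -> bucket 3
865 -> bucket 7
210 -> bucket 0
918 -> bucket 6
172 -> bucket 7 (collision)
997 -> bucket 4
Final buckets:
0: 210
1: _
2: _
3: 807
4: 997
5: _
6: 918
7: 865 -> 172
8: _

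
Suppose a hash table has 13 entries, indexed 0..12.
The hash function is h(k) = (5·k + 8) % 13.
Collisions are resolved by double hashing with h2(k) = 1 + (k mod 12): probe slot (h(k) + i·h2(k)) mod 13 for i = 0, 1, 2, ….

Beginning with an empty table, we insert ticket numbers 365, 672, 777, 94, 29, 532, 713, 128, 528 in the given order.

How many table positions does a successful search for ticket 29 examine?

2

Insert 365: h=0, slot 0 empty → index 0.
Insert 672: h=1, slot 1 empty → index 1.
Insert 777: h=6, slot 6 empty → index 6.
Insert 94: h=10, slot 10 empty → index 10.
Insert 29: h=10, h2=6, slot 10 occupied → index 3.
Insert 532: h=3, h2=5, slot 3 occupied → index 8.
Insert 713: h=11, slot 11 empty → index 11.
Insert 128: h=11, h2=9, slot 11 occupied → index 7.
Insert 528: h=9, slot 9 empty → index 9.
Table: [365, 672, —, 29, —, —, 777, 128, 532, 528, 94, 713, —]
Lookup 29: h=10, h2=6, probe 10,3 → found at 3.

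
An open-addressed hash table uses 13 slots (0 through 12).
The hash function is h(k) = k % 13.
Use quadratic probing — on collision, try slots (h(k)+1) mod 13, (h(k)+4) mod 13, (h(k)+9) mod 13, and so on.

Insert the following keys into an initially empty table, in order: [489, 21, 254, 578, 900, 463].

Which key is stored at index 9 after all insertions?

489: h=8 -> slot 8
21: h=8, probe 8,9 -> slot 9
254: h=7 -> slot 7
578: h=6 -> slot 6
900: h=3 -> slot 3
463: h=8, probe 8,9,12 -> slot 12
Table: [_, _, _, 900, _, _, 578, 254, 489, 21, _, _, 463]

21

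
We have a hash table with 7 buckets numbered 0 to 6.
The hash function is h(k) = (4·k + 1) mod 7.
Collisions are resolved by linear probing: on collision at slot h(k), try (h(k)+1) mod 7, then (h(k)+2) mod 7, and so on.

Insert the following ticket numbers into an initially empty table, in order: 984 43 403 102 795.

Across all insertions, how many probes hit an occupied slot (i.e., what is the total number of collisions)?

Insert 984: h=3, slot 3 empty -> index 3.
Insert 43: h=5, slot 5 empty -> index 5.
Insert 403: h=3, slot 3 occupied -> index 4.
Insert 102: h=3, slots 3,4,5 occupied -> index 6.
Insert 795: h=3, slots 3,4,5,6 occupied -> index 0.
Table: [795, _, _, 984, 403, 43, 102]

8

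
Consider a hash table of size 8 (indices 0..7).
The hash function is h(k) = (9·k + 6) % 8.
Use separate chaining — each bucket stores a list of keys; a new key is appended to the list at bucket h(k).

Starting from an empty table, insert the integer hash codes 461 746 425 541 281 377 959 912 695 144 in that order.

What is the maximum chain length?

3

Insert 461: h=3, bucket 3 empty -> new chain.
Insert 746: h=0, bucket 0 empty -> new chain.
Insert 425: h=7, bucket 7 empty -> new chain.
Insert 541: h=3, bucket 3 nonempty -> append to chain.
Insert 281: h=7, bucket 7 nonempty -> append to chain.
Insert 377: h=7, bucket 7 nonempty -> append to chain.
Insert 959: h=5, bucket 5 empty -> new chain.
Insert 912: h=6, bucket 6 empty -> new chain.
Insert 695: h=5, bucket 5 nonempty -> append to chain.
Insert 144: h=6, bucket 6 nonempty -> append to chain.
Final buckets:
0: 746
1: _
2: _
3: 461 -> 541
4: _
5: 959 -> 695
6: 912 -> 144
7: 425 -> 281 -> 377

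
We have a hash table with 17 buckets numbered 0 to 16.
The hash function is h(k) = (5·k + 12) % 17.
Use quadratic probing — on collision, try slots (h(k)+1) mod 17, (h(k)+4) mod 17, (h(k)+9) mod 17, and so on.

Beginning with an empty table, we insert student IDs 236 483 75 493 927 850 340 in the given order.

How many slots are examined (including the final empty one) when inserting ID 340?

236: h=2 → slot 2
483: h=13 → slot 13
75: h=13, probe 13,14 → slot 14
493: h=12 → slot 12
927: h=6 → slot 6
850: h=12, probe 12,13,16 → slot 16
340: h=12, probe 12,13,16,4 → slot 4
Table: [—, —, 236, —, 340, —, 927, —, —, —, —, —, 493, 483, 75, —, 850]

4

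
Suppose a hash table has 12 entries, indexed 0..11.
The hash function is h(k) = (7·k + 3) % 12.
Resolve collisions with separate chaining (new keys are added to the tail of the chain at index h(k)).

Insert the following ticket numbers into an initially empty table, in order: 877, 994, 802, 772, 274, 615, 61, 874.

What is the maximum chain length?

Insert 877: h=10, bucket 10 empty → new chain.
Insert 994: h=1, bucket 1 empty → new chain.
Insert 802: h=1, bucket 1 nonempty → append to chain.
Insert 772: h=7, bucket 7 empty → new chain.
Insert 274: h=1, bucket 1 nonempty → append to chain.
Insert 615: h=0, bucket 0 empty → new chain.
Insert 61: h=10, bucket 10 nonempty → append to chain.
Insert 874: h=1, bucket 1 nonempty → append to chain.
Final buckets:
0: 615
1: 994 -> 802 -> 274 -> 874
2: .
3: .
4: .
5: .
6: .
7: 772
8: .
9: .
10: 877 -> 61
11: .

4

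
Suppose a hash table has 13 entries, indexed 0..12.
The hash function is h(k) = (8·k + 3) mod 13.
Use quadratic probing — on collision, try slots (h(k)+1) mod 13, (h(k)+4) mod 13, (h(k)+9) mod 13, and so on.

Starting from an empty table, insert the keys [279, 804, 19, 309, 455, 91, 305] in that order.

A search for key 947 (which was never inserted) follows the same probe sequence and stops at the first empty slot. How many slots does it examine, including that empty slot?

279: h=12 → slot 12
804: h=0 → slot 0
19: h=12, probe 12,0,3 → slot 3
309: h=5 → slot 5
455: h=3, probe 3,4 → slot 4
91: h=3, probe 3,4,7 → slot 7
305: h=12, probe 12,0,3,8 → slot 8
Table: [804, -, -, 19, 455, 309, -, 91, 305, -, -, -, 279]
Lookup 947: h=0, probe 0,1 → slot 1 empty, not found.

2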